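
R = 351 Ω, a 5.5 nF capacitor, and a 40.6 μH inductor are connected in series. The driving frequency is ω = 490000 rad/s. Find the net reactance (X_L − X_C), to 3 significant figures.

X_L = ωL = 19.9 Ω
X_C = 1/(ωC) = 371 Ω
X = 19.9 − 371 = -351 Ω

-351 Ω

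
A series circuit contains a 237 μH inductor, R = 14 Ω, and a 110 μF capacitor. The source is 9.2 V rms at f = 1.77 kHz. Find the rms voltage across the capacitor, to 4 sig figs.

0.5327 V

ω = 2πf = 11120 rad/s
X_L = ωL = 2.636 Ω
X_C = 1/(ωC) = 0.8174 Ω
Net reactance X = X_L − X_C = 1.818 Ω
Z = 14.00 + j1.818 Ω
|Z| = √(14.00² + 1.818²) = 14.12 Ω
I = V/|Z| = 651.7 mA
V_C = I·|Z_C| = 0.6517 × 0.8174 = 0.5327 V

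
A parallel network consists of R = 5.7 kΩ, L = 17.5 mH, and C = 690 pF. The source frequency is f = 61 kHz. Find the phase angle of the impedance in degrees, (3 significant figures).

-33.3°

ω = 2πf = 383300 rad/s
X_L = ωL = 6710 Ω
X_C = 1/(ωC) = 3780 Ω
Parallel: admittances add. Y = 1/R + 1/(jωL) + jωC
Y = (0.000175 + j0.000115) S
|Y| = 0.000210 S → |Z| = 1/|Y| = 4760 Ω, ∠Z = −∠Y = -33.3°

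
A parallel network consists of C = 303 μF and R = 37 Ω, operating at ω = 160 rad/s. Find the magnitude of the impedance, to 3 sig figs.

X_C = 1/(ωC) = 20.6 Ω
Parallel: admittances add. Y = 1/R + jωC
Y = (0.0270 + j0.0485) S
|Y| = 0.0555 S → |Z| = 1/|Y| = 18.0 Ω, ∠Z = −∠Y = -60.9°

18.0 Ω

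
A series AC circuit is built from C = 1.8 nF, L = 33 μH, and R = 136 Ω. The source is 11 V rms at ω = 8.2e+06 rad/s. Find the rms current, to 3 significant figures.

X_L = ωL = 271 Ω
X_C = 1/(ωC) = 67.8 Ω
Net reactance X = X_L − X_C = 203 Ω
Z = 136 + j203 Ω
|Z| = √(136² + 203²) = 244 Ω
I = V/|Z| = 11/244 = 45.0 mA

45.0 mA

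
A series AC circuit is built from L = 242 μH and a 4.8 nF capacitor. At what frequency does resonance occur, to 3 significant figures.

148 kHz

ω₀ = 1/√(LC) = 1/√(0.000242 × 4.8e-09) = 927800 rad/s
f₀ = ω₀/(2π) = 148 kHz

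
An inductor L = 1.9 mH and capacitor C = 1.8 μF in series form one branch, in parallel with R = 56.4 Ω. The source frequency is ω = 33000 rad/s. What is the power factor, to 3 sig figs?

0.631

X_L = ωL = 62.7 Ω
X_C = 1/(ωC) = 16.8 Ω
Branch 1: Z₁ = R = 56.4 Ω
Branch 2 (series LC): Z₂ = j(X_L − X_C) = j45.9 Ω
Parallel: Z = Z₁Z₂/(Z₁+Z₂), |Z| = 35.6 Ω, ∠Z = 50.9°
cos φ = cos(50.9°) = 0.631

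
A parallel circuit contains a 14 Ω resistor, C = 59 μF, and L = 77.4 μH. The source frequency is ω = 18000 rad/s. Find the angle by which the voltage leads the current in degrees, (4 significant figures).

X_L = ωL = 1.393 Ω
X_C = 1/(ωC) = 0.9416 Ω
Parallel: admittances add. Y = 1/R + 1/(jωL) + jωC
Y = (0.07143 + j0.3442) S
|Y| = 0.3516 S → |Z| = 1/|Y| = 2.844 Ω, ∠Z = −∠Y = -78.28°

-78.28°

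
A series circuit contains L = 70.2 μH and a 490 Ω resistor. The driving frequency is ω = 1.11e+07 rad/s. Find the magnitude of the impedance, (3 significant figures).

920 Ω

X_L = ωL = 779 Ω
Z = 490 + j779 Ω
|Z| = √(490² + 779²) = 920 Ω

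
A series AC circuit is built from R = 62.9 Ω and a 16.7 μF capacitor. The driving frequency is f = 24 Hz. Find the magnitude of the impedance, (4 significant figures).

402.0 Ω

ω = 2πf = 150.8 rad/s
X_C = 1/(ωC) = 397.1 Ω
Z = 62.90 − j397.1 Ω
|Z| = √(62.90² + 397.1²) = 402.0 Ω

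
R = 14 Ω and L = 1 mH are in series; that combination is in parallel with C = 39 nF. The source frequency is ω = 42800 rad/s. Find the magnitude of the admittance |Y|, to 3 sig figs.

X_L = ωL = 42.8 Ω
X_C = 1/(ωC) = 599 Ω
Branch 1 (R+jX_L): Z₁ = 14.0 + j42.8 Ω, |Z₁| = 45.0 Ω
Branch 2 (−jX_C): Z₂ = −j599 Ω
Parallel: Z = Z₁Z₂/(Z₁+Z₂), |Z| = 48.5 Ω, ∠Z = 70.4°
|Y| = 1/|Z| = 20.6 mS

20.6 mS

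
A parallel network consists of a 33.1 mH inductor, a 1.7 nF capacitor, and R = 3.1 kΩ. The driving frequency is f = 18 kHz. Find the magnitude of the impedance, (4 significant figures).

3020 Ω

ω = 2πf = 113100 rad/s
X_L = ωL = 3744 Ω
X_C = 1/(ωC) = 5201 Ω
Parallel: admittances add. Y = 1/R + 1/(jωL) + jωC
Y = (0.0003226 − j7.486e-05) S
|Y| = 0.0003312 S → |Z| = 1/|Y| = 3020 Ω, ∠Z = −∠Y = 13.07°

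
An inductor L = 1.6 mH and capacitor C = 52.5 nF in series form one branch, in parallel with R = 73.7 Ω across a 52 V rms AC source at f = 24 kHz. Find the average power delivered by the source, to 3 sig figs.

ω = 2πf = 150800 rad/s
X_L = ωL = 241 Ω
X_C = 1/(ωC) = 126 Ω
Branch 1: Z₁ = R = 73.7 Ω
Branch 2 (series LC): Z₂ = j(X_L − X_C) = j115 Ω
Parallel: Z = Z₁Z₂/(Z₁+Z₂), |Z| = 62.0 Ω, ∠Z = 32.7°
I = V/|Z| = 838 mA
P = VI cos φ = 52 × 0.838 × cos(32.7°) = 36.7 W

36.7 W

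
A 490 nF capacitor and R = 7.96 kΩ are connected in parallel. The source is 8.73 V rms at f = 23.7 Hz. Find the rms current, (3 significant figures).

1.27 mA

ω = 2πf = 148.9 rad/s
X_C = 1/(ωC) = 13700 Ω
Parallel: admittances add. Y = 1/R + jωC
Y = (0.000126 + j7.3e-05) S
|Y| = 0.000145 S → |Z| = 1/|Y| = 6880 Ω, ∠Z = −∠Y = -30.1°
I = V/|Z| = 8.73/6880 = 1.27 mA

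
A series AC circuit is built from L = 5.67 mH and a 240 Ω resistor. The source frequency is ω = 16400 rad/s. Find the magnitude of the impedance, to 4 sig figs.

257.4 Ω

X_L = ωL = 92.99 Ω
Z = 240.0 + j92.99 Ω
|Z| = √(240.0² + 92.99²) = 257.4 Ω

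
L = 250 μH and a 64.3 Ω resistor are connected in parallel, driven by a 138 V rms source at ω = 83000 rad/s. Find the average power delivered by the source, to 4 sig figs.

X_L = ωL = 20.75 Ω
Parallel: admittances add. Y = 1/R + 1/(jωL)
Y = (0.01555 − j0.04819) S
|Y| = 0.05064 S → |Z| = 1/|Y| = 19.75 Ω, ∠Z = −∠Y = 72.11°
I = V/|Z| = 6.988 A
P = VI cos φ = 138 × 6.988 × cos(72.11°) = 296.2 W

296.2 W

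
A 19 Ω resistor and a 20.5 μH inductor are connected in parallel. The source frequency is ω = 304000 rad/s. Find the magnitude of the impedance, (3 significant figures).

5.92 Ω

X_L = ωL = 6.23 Ω
Parallel: admittances add. Y = 1/R + 1/(jωL)
Y = (0.0526 − j0.160) S
|Y| = 0.169 S → |Z| = 1/|Y| = 5.92 Ω, ∠Z = −∠Y = 71.8°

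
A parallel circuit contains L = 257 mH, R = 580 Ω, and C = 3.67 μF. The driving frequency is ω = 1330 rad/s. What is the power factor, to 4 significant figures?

X_L = ωL = 341.8 Ω
X_C = 1/(ωC) = 204.9 Ω
Parallel: admittances add. Y = 1/R + 1/(jωL) + jωC
Y = (0.001724 + j0.001955) S
|Y| = 0.002607 S → |Z| = 1/|Y| = 383.6 Ω, ∠Z = −∠Y = -48.60°
cos φ = cos(-48.60°) = 0.6613

0.6613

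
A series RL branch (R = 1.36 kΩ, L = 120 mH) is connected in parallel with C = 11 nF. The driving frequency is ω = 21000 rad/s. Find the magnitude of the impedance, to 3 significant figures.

5480 Ω

X_L = ωL = 2520 Ω
X_C = 1/(ωC) = 4330 Ω
Branch 1 (R+jX_L): Z₁ = 1360 + j2520 Ω, |Z₁| = 2860 Ω
Branch 2 (−jX_C): Z₂ = −j4330 Ω
Parallel: Z = Z₁Z₂/(Z₁+Z₂), |Z| = 5480 Ω, ∠Z = 24.7°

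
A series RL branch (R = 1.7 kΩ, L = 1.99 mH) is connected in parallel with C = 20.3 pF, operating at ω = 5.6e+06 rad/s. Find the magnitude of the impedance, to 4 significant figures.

34210 Ω

X_L = ωL = 11140 Ω
X_C = 1/(ωC) = 8797 Ω
Branch 1 (R+jX_L): Z₁ = 1700 + j11140 Ω, |Z₁| = 11270 Ω
Branch 2 (−jX_C): Z₂ = −j8797 Ω
Parallel: Z = Z₁Z₂/(Z₁+Z₂), |Z| = 34210 Ω, ∠Z = -62.76°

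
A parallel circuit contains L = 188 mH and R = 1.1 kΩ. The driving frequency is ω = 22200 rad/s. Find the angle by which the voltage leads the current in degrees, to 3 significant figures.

14.8°

X_L = ωL = 4170 Ω
Parallel: admittances add. Y = 1/R + 1/(jωL)
Y = (0.000909 − j0.000240) S
|Y| = 0.000940 S → |Z| = 1/|Y| = 1060 Ω, ∠Z = −∠Y = 14.8°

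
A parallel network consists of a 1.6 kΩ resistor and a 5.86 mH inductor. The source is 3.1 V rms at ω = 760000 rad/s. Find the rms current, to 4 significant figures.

2.059 mA

X_L = ωL = 4454 Ω
Parallel: admittances add. Y = 1/R + 1/(jωL)
Y = (0.0006250 − j0.0002245) S
|Y| = 0.0006641 S → |Z| = 1/|Y| = 1506 Ω, ∠Z = −∠Y = 19.76°
I = V/|Z| = 3.1/1506 = 2.059 mA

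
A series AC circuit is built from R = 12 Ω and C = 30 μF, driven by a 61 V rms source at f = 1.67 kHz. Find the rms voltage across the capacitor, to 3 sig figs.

15.6 V

ω = 2πf = 10490 rad/s
X_C = 1/(ωC) = 3.18 Ω
Z = 12.0 − j3.18 Ω
|Z| = √(12.0² + 3.18²) = 12.4 Ω
I = V/|Z| = 4.91 A
V_C = I·|Z_C| = 4.91 × 3.18 = 15.6 V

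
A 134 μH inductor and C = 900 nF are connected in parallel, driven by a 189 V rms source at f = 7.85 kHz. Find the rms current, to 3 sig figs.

ω = 2πf = 49320 rad/s
X_L = ωL = 6.61 Ω
X_C = 1/(ωC) = 22.5 Ω
Parallel: admittances add. Y = 1/(jωL) + jωC
Y = (0 − j0.107) S
|Y| = 0.107 S → |Z| = 1/|Y| = 9.35 Ω, ∠Z = −∠Y = 90.0°
I = V/|Z| = 189/9.35 = 20.2 A

20.2 A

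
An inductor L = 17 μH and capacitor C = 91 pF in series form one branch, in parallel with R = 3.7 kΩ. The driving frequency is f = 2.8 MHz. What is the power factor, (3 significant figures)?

0.0876

ω = 2πf = 1.759e+07 rad/s
X_L = ωL = 299 Ω
X_C = 1/(ωC) = 625 Ω
Branch 1: Z₁ = R = 3700 Ω
Branch 2 (series LC): Z₂ = j(X_L − X_C) = −j326 Ω
Parallel: Z = Z₁Z₂/(Z₁+Z₂), |Z| = 324 Ω, ∠Z = -85.0°
cos φ = cos(-85.0°) = 0.0876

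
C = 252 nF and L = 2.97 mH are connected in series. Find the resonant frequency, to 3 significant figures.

ω₀ = 1/√(LC) = 1/√(0.00297 × 2.52e-07) = 36550 rad/s
f₀ = ω₀/(2π) = 5.82 kHz

5.82 kHz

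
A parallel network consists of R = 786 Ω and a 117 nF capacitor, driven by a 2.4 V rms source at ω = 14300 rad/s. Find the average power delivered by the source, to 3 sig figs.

7.33 mW

X_C = 1/(ωC) = 598 Ω
Parallel: admittances add. Y = 1/R + jωC
Y = (0.00127 + j0.00167) S
|Y| = 0.00210 S → |Z| = 1/|Y| = 476 Ω, ∠Z = −∠Y = -52.7°
I = V/|Z| = 5.04 mA
P = VI cos φ = 2.4 × 0.00504 × cos(-52.7°) = 7.33 mW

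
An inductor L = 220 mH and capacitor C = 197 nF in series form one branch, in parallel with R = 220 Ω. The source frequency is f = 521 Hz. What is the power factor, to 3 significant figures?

0.967

ω = 2πf = 3274 rad/s
X_L = ωL = 720 Ω
X_C = 1/(ωC) = 1550 Ω
Branch 1: Z₁ = R = 220 Ω
Branch 2 (series LC): Z₂ = j(X_L − X_C) = −j830 Ω
Parallel: Z = Z₁Z₂/(Z₁+Z₂), |Z| = 213 Ω, ∠Z = -14.8°
cos φ = cos(-14.8°) = 0.967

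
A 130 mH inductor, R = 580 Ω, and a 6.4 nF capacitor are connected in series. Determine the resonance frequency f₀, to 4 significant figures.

5.518 kHz

ω₀ = 1/√(LC) = 1/√(0.13 × 6.4e-09) = 34670 rad/s
f₀ = ω₀/(2π) = 5.518 kHz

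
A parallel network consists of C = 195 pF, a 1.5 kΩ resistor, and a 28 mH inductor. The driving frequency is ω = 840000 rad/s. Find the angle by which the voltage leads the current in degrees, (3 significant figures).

X_L = ωL = 23500 Ω
X_C = 1/(ωC) = 6110 Ω
Parallel: admittances add. Y = 1/R + 1/(jωL) + jωC
Y = (0.000667 + j0.000121) S
|Y| = 0.000678 S → |Z| = 1/|Y| = 1480 Ω, ∠Z = −∠Y = -10.3°

-10.3°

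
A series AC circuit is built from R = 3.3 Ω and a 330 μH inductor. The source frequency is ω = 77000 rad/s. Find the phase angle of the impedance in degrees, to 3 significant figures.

82.6°

X_L = ωL = 25.4 Ω
Z = 3.30 + j25.4 Ω
|Z| = √(3.30² + 25.4²) = 25.6 Ω
∠Z = arctan(25.4/3.30) = 82.6°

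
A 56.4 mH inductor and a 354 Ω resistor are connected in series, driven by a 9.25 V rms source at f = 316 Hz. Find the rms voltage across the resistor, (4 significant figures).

8.819 V

ω = 2πf = 1985 rad/s
X_L = ωL = 112.0 Ω
Z = 354.0 + j112.0 Ω
|Z| = √(354.0² + 112.0²) = 371.3 Ω
I = V/|Z| = 24.91 mA
V_R = I·|Z_R| = 0.02491 × 354.0 = 8.819 V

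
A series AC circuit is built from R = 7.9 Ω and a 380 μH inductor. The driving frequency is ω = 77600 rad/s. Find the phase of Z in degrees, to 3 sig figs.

X_L = ωL = 29.5 Ω
Z = 7.90 + j29.5 Ω
|Z| = √(7.90² + 29.5²) = 30.5 Ω
∠Z = arctan(29.5/7.90) = 75.0°

75.0°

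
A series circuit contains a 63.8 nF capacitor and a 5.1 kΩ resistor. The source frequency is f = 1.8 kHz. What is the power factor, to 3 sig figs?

0.965

ω = 2πf = 11310 rad/s
X_C = 1/(ωC) = 1390 Ω
Z = 5100 − j1390 Ω
|Z| = √(5100² + 1390²) = 5280 Ω
∠Z = arctan(-1390/5100) = -15.2°
cos φ = cos(-15.2°) = 0.965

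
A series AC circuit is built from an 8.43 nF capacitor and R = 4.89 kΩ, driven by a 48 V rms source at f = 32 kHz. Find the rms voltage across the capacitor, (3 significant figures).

ω = 2πf = 201100 rad/s
X_C = 1/(ωC) = 590 Ω
Z = 4890 − j590 Ω
|Z| = √(4890² + 590²) = 4930 Ω
I = V/|Z| = 9.75 mA
V_C = I·|Z_C| = 0.00975 × 590 = 5.75 V

5.75 V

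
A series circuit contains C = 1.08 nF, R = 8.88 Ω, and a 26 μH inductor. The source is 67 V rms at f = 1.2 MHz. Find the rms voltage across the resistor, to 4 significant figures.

ω = 2πf = 7.54e+06 rad/s
X_L = ωL = 196.0 Ω
X_C = 1/(ωC) = 122.8 Ω
Net reactance X = X_L − X_C = 73.23 Ω
Z = 8.880 + j73.23 Ω
|Z| = √(8.880² + 73.23²) = 73.77 Ω
I = V/|Z| = 908.3 mA
V_R = I·|Z_R| = 0.9083 × 8.880 = 8.065 V

8.065 V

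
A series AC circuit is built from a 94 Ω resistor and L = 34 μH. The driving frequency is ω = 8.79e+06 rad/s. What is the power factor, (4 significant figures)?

X_L = ωL = 298.9 Ω
Z = 94.00 + j298.9 Ω
|Z| = √(94.00² + 298.9²) = 313.3 Ω
∠Z = arctan(298.9/94.00) = 72.54°
cos φ = cos(72.54°) = 0.3000

0.3000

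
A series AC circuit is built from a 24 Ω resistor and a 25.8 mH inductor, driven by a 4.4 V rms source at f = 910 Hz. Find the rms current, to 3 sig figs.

29.4 mA

ω = 2πf = 5718 rad/s
X_L = ωL = 148 Ω
Z = 24.0 + j148 Ω
|Z| = √(24.0² + 148²) = 149 Ω
I = V/|Z| = 4.4/149 = 29.4 mA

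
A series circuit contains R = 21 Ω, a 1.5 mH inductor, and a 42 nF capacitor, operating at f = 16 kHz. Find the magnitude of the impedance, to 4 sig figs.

88.57 Ω

ω = 2πf = 100500 rad/s
X_L = ωL = 150.8 Ω
X_C = 1/(ωC) = 236.8 Ω
Net reactance X = X_L − X_C = -86.04 Ω
Z = 21.00 − j86.04 Ω
|Z| = √(21.00² + 86.04²) = 88.57 Ω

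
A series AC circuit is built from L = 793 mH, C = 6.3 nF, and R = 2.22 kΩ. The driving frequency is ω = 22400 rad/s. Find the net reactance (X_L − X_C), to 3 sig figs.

10700 Ω

X_L = ωL = 17800 Ω
X_C = 1/(ωC) = 7090 Ω
X = 17800 − 7090 = 10700 Ω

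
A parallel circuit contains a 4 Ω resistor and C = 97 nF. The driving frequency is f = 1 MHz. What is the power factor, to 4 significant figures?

0.3795

ω = 2πf = 6.283e+06 rad/s
X_C = 1/(ωC) = 1.641 Ω
Parallel: admittances add. Y = 1/R + jωC
Y = (0.2500 + j0.6095) S
|Y| = 0.6588 S → |Z| = 1/|Y| = 1.518 Ω, ∠Z = −∠Y = -67.70°
cos φ = cos(-67.70°) = 0.3795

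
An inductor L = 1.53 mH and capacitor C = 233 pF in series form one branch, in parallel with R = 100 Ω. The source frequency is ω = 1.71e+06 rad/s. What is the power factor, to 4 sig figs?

0.7288

X_L = ωL = 2616 Ω
X_C = 1/(ωC) = 2510 Ω
Branch 1: Z₁ = R = 100.0 Ω
Branch 2 (series LC): Z₂ = j(X_L − X_C) = j106.4 Ω
Parallel: Z = Z₁Z₂/(Z₁+Z₂), |Z| = 72.88 Ω, ∠Z = 43.21°
cos φ = cos(43.21°) = 0.7288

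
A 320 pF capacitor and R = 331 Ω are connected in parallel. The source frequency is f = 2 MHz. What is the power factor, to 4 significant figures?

0.6007

ω = 2πf = 1.257e+07 rad/s
X_C = 1/(ωC) = 248.7 Ω
Parallel: admittances add. Y = 1/R + jωC
Y = (0.003021 + j0.004021) S
|Y| = 0.005030 S → |Z| = 1/|Y| = 198.8 Ω, ∠Z = −∠Y = -53.08°
cos φ = cos(-53.08°) = 0.6007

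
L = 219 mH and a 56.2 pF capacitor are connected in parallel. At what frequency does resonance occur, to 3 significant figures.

45.4 kHz

ω₀ = 1/√(LC) = 1/√(0.219 × 5.62e-11) = 285000 rad/s
f₀ = ω₀/(2π) = 45.4 kHz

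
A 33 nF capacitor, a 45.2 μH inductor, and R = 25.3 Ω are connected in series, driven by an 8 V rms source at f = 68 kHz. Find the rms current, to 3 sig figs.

139 mA

ω = 2πf = 427300 rad/s
X_L = ωL = 19.3 Ω
X_C = 1/(ωC) = 70.9 Ω
Net reactance X = X_L − X_C = -51.6 Ω
Z = 25.3 − j51.6 Ω
|Z| = √(25.3² + 51.6²) = 57.5 Ω
I = V/|Z| = 8/57.5 = 139 mA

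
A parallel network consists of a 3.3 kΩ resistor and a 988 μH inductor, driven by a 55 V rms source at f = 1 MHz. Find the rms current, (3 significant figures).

ω = 2πf = 6.283e+06 rad/s
X_L = ωL = 6210 Ω
Parallel: admittances add. Y = 1/R + 1/(jωL)
Y = (0.000303 − j0.000161) S
|Y| = 0.000343 S → |Z| = 1/|Y| = 2910 Ω, ∠Z = −∠Y = 28.0°
I = V/|Z| = 55/2910 = 18.9 mA

18.9 mA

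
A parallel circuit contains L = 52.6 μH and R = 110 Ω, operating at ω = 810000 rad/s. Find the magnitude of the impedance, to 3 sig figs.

39.7 Ω

X_L = ωL = 42.6 Ω
Parallel: admittances add. Y = 1/R + 1/(jωL)
Y = (0.00909 − j0.0235) S
|Y| = 0.0252 S → |Z| = 1/|Y| = 39.7 Ω, ∠Z = −∠Y = 68.8°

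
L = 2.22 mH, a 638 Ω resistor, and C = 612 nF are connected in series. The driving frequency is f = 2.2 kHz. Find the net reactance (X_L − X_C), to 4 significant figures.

ω = 2πf = 13820 rad/s
X_L = ωL = 30.69 Ω
X_C = 1/(ωC) = 118.2 Ω
X = 30.69 − 118.2 = -87.52 Ω

-87.52 Ω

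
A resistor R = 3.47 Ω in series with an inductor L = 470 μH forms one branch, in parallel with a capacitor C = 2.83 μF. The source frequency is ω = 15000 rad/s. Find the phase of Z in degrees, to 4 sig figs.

51.92°

X_L = ωL = 7.050 Ω
X_C = 1/(ωC) = 23.56 Ω
Branch 1 (R+jX_L): Z₁ = 3.470 + j7.050 Ω, |Z₁| = 7.858 Ω
Branch 2 (−jX_C): Z₂ = −j23.56 Ω
Parallel: Z = Z₁Z₂/(Z₁+Z₂), |Z| = 10.97 Ω, ∠Z = 51.92°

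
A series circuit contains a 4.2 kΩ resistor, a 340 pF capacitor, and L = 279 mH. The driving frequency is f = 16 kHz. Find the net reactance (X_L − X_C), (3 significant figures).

-1210 Ω

ω = 2πf = 100500 rad/s
X_L = ωL = 28000 Ω
X_C = 1/(ωC) = 29300 Ω
X = 28000 − 29300 = -1210 Ω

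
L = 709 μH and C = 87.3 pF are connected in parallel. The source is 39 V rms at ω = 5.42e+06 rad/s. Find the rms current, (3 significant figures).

X_L = ωL = 3840 Ω
X_C = 1/(ωC) = 2110 Ω
Parallel: admittances add. Y = 1/(jωL) + jωC
Y = (0 + j0.000213) S
|Y| = 0.000213 S → |Z| = 1/|Y| = 4700 Ω, ∠Z = −∠Y = -90.0°
I = V/|Z| = 39/4700 = 8.30 mA

8.30 mA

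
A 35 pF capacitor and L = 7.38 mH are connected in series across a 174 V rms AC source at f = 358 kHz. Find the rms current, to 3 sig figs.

ω = 2πf = 2.249e+06 rad/s
X_L = ωL = 16600 Ω
X_C = 1/(ωC) = 12700 Ω
Net reactance X = X_L − X_C = 3900 Ω
Z = j3900 Ω
|Z| = √(0² + 3900²) = 3900 Ω
I = V/|Z| = 174/3900 = 44.6 mA

44.6 mA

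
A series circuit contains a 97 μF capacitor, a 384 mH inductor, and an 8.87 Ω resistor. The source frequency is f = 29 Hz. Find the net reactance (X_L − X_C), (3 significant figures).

13.4 Ω

ω = 2πf = 182.2 rad/s
X_L = ωL = 70.0 Ω
X_C = 1/(ωC) = 56.6 Ω
X = 70.0 − 56.6 = 13.4 Ω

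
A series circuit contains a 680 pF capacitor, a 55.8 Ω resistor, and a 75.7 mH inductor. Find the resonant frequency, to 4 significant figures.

22.18 kHz

ω₀ = 1/√(LC) = 1/√(0.0757 × 6.8e-10) = 139400 rad/s
f₀ = ω₀/(2π) = 22.18 kHz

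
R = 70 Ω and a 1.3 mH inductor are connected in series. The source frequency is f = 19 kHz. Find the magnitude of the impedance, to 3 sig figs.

ω = 2πf = 119400 rad/s
X_L = ωL = 155 Ω
Z = 70.0 + j155 Ω
|Z| = √(70.0² + 155²) = 170 Ω

170 Ω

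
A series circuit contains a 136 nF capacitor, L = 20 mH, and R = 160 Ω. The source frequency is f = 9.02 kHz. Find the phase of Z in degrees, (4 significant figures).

ω = 2πf = 56670 rad/s
X_L = ωL = 1133 Ω
X_C = 1/(ωC) = 129.7 Ω
Net reactance X = X_L − X_C = 1004 Ω
Z = 160.0 + j1004 Ω
|Z| = √(160.0² + 1004²) = 1016 Ω
∠Z = arctan(1004/160.0) = 80.94°

80.94°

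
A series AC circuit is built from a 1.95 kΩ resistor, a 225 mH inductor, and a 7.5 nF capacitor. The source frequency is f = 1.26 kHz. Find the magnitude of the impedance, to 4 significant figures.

ω = 2πf = 7917 rad/s
X_L = ωL = 1781 Ω
X_C = 1/(ωC) = 16840 Ω
Net reactance X = X_L − X_C = -15060 Ω
Z = 1950 − j15060 Ω
|Z| = √(1950² + 15060²) = 15190 Ω

15190 Ω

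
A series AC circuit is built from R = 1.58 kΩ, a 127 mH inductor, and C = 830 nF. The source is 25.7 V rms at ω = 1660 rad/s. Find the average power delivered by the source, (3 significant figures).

378 mW

X_L = ωL = 211 Ω
X_C = 1/(ωC) = 726 Ω
Net reactance X = X_L − X_C = -515 Ω
Z = 1580 − j515 Ω
|Z| = √(1580² + 515²) = 1660 Ω
∠Z = arctan(-515/1580) = -18.1°
I = V/|Z| = 15.5 mA
P = VI cos φ = 25.7 × 0.0155 × cos(-18.1°) = 378 mW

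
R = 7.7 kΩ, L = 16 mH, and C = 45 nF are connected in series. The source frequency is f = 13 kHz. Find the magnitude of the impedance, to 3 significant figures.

ω = 2πf = 81680 rad/s
X_L = ωL = 1310 Ω
X_C = 1/(ωC) = 272 Ω
Net reactance X = X_L − X_C = 1030 Ω
Z = 7700 + j1030 Ω
|Z| = √(7700² + 1030²) = 7770 Ω

7770 Ω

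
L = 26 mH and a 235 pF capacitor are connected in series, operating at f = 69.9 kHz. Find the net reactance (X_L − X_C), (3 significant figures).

1730 Ω

ω = 2πf = 439200 rad/s
X_L = ωL = 11400 Ω
X_C = 1/(ωC) = 9690 Ω
X = 11400 − 9690 = 1730 Ω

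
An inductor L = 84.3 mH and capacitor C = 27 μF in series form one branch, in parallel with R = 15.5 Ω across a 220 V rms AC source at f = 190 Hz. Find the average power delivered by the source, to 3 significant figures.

3.12 kW

ω = 2πf = 1194 rad/s
X_L = ωL = 101 Ω
X_C = 1/(ωC) = 31.0 Ω
Branch 1: Z₁ = R = 15.5 Ω
Branch 2 (series LC): Z₂ = j(X_L − X_C) = j69.6 Ω
Parallel: Z = Z₁Z₂/(Z₁+Z₂), |Z| = 15.1 Ω, ∠Z = 12.6°
I = V/|Z| = 14.5 A
P = VI cos φ = 220 × 14.5 × cos(12.6°) = 3.12 kW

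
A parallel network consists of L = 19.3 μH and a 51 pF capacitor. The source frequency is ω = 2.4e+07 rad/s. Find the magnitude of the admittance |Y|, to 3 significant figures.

X_L = ωL = 463 Ω
X_C = 1/(ωC) = 817 Ω
Parallel: admittances add. Y = 1/(jωL) + jωC
Y = (0 − j0.000935) S
|Y| = 0.000935 S → |Z| = 1/|Y| = 1070 Ω, ∠Z = −∠Y = 90.0°

935 μS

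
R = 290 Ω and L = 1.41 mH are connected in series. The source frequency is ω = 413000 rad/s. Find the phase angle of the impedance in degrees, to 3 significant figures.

63.5°

X_L = ωL = 582 Ω
Z = 290 + j582 Ω
|Z| = √(290² + 582²) = 651 Ω
∠Z = arctan(582/290) = 63.5°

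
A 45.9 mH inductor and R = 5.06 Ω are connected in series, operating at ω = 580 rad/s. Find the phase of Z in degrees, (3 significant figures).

X_L = ωL = 26.6 Ω
Z = 5.06 + j26.6 Ω
|Z| = √(5.06² + 26.6²) = 27.1 Ω
∠Z = arctan(26.6/5.06) = 79.2°

79.2°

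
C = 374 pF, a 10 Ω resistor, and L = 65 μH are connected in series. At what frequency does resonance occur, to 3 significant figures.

ω₀ = 1/√(LC) = 1/√(6.5e-05 × 3.74e-10) = 6.414e+06 rad/s
f₀ = ω₀/(2π) = 1.02 MHz

1.02 MHz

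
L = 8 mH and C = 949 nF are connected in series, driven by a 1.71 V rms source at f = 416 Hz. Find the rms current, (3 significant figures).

ω = 2πf = 2614 rad/s
X_L = ωL = 20.9 Ω
X_C = 1/(ωC) = 403 Ω
Net reactance X = X_L − X_C = -382 Ω
Z = − j382 Ω
|Z| = √(0² + 382²) = 382 Ω
I = V/|Z| = 1.71/382 = 4.47 mA

4.47 mA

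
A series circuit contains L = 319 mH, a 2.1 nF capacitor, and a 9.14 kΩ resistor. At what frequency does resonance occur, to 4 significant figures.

ω₀ = 1/√(LC) = 1/√(0.319 × 2.1e-09) = 38640 rad/s
f₀ = ω₀/(2π) = 6.149 kHz

6.149 kHz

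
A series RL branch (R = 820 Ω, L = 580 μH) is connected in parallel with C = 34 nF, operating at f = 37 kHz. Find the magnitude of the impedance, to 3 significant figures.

ω = 2πf = 232500 rad/s
X_L = ωL = 135 Ω
X_C = 1/(ωC) = 127 Ω
Branch 1 (R+jX_L): Z₁ = 820 + j135 Ω, |Z₁| = 831 Ω
Branch 2 (−jX_C): Z₂ = −j127 Ω
Parallel: Z = Z₁Z₂/(Z₁+Z₂), |Z| = 128 Ω, ∠Z = -81.2°

128 Ω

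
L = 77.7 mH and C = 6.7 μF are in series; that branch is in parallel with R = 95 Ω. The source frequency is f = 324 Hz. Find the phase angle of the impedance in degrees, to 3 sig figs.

ω = 2πf = 2036 rad/s
X_L = ωL = 158 Ω
X_C = 1/(ωC) = 73.3 Ω
Branch 1: Z₁ = R = 95.0 Ω
Branch 2 (series LC): Z₂ = j(X_L − X_C) = j84.9 Ω
Parallel: Z = Z₁Z₂/(Z₁+Z₂), |Z| = 63.3 Ω, ∠Z = 48.2°

48.2°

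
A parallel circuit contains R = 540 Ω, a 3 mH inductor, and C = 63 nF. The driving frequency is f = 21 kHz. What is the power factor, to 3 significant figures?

0.305

ω = 2πf = 131900 rad/s
X_L = ωL = 396 Ω
X_C = 1/(ωC) = 120 Ω
Parallel: admittances add. Y = 1/R + 1/(jωL) + jωC
Y = (0.00185 + j0.00579) S
|Y| = 0.00608 S → |Z| = 1/|Y| = 165 Ω, ∠Z = −∠Y = -72.3°
cos φ = cos(-72.3°) = 0.305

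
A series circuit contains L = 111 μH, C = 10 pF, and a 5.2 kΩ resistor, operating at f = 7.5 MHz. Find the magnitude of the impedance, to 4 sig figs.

6058 Ω

ω = 2πf = 4.712e+07 rad/s
X_L = ωL = 5231 Ω
X_C = 1/(ωC) = 2122 Ω
Net reactance X = X_L − X_C = 3109 Ω
Z = 5200 + j3109 Ω
|Z| = √(5200² + 3109²) = 6058 Ω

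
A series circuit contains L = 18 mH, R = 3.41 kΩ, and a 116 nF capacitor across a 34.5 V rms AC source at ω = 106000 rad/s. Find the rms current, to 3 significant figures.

X_L = ωL = 1910 Ω
X_C = 1/(ωC) = 81.3 Ω
Net reactance X = X_L − X_C = 1830 Ω
Z = 3410 + j1830 Ω
|Z| = √(3410² + 1830²) = 3870 Ω
I = V/|Z| = 34.5/3870 = 8.92 mA

8.92 mA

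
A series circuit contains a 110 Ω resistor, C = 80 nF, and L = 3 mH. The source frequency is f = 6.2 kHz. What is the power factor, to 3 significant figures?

0.475

ω = 2πf = 38960 rad/s
X_L = ωL = 117 Ω
X_C = 1/(ωC) = 321 Ω
Net reactance X = X_L − X_C = -204 Ω
Z = 110 − j204 Ω
|Z| = √(110² + 204²) = 232 Ω
∠Z = arctan(-204/110) = -61.7°
cos φ = cos(-61.7°) = 0.475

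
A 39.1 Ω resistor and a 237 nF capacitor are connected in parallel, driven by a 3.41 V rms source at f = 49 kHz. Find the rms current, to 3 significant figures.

ω = 2πf = 307900 rad/s
X_C = 1/(ωC) = 13.7 Ω
Parallel: admittances add. Y = 1/R + jωC
Y = (0.0256 + j0.0730) S
|Y| = 0.0773 S → |Z| = 1/|Y| = 12.9 Ω, ∠Z = −∠Y = -70.7°
I = V/|Z| = 3.41/12.9 = 264 mA

264 mA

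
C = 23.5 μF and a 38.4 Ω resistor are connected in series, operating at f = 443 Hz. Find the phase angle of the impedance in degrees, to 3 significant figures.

ω = 2πf = 2783 rad/s
X_C = 1/(ωC) = 15.3 Ω
Z = 38.4 − j15.3 Ω
|Z| = √(38.4² + 15.3²) = 41.3 Ω
∠Z = arctan(-15.3/38.4) = -21.7°

-21.7°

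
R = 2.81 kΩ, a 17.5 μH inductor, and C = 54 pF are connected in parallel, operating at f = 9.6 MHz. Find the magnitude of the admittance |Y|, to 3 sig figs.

ω = 2πf = 6.032e+07 rad/s
X_L = ωL = 1060 Ω
X_C = 1/(ωC) = 307 Ω
Parallel: admittances add. Y = 1/R + 1/(jωL) + jωC
Y = (0.000356 + j0.00231) S
|Y| = 0.00234 S → |Z| = 1/|Y| = 428 Ω, ∠Z = −∠Y = -81.2°

2.34 mS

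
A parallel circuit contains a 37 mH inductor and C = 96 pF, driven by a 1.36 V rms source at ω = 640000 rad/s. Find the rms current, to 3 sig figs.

26.1 μA

X_L = ωL = 23700 Ω
X_C = 1/(ωC) = 16300 Ω
Parallel: admittances add. Y = 1/(jωL) + jωC
Y = (0 + j1.92e-05) S
|Y| = 1.92e-05 S → |Z| = 1/|Y| = 52100 Ω, ∠Z = −∠Y = -90.0°
I = V/|Z| = 1.36/52100 = 26.1 μA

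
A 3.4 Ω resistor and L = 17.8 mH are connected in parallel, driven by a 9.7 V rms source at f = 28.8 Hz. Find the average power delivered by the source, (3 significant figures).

ω = 2πf = 181.0 rad/s
X_L = ωL = 3.22 Ω
Parallel: admittances add. Y = 1/R + 1/(jωL)
Y = (0.294 − j0.310) S
|Y| = 0.428 S → |Z| = 1/|Y| = 2.34 Ω, ∠Z = −∠Y = 46.5°
I = V/|Z| = 4.15 A
P = VI cos φ = 9.7 × 4.15 × cos(46.5°) = 27.7 W

27.7 W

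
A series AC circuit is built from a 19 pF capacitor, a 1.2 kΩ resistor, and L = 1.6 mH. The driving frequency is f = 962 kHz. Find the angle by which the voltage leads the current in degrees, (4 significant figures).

ω = 2πf = 6.044e+06 rad/s
X_L = ωL = 9671 Ω
X_C = 1/(ωC) = 8707 Ω
Net reactance X = X_L − X_C = 963.6 Ω
Z = 1200 + j963.6 Ω
|Z| = √(1200² + 963.6²) = 1539 Ω
∠Z = arctan(963.6/1200) = 38.77°

38.77°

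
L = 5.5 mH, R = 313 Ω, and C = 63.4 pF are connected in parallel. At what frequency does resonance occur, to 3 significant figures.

ω₀ = 1/√(LC) = 1/√(0.0055 × 6.34e-11) = 1.693e+06 rad/s
f₀ = ω₀/(2π) = 270 kHz

270 kHz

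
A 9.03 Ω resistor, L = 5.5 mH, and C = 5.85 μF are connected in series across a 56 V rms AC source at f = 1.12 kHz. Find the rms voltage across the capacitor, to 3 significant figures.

ω = 2πf = 7037 rad/s
X_L = ωL = 38.7 Ω
X_C = 1/(ωC) = 24.3 Ω
Net reactance X = X_L − X_C = 14.4 Ω
Z = 9.03 + j14.4 Ω
|Z| = √(9.03² + 14.4²) = 17.0 Ω
I = V/|Z| = 3.29 A
V_C = I·|Z_C| = 3.29 × 24.3 = 80.0 V

80.0 V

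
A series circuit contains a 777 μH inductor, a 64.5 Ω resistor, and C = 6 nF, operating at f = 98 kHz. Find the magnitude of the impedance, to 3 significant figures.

218 Ω

ω = 2πf = 615800 rad/s
X_L = ωL = 478 Ω
X_C = 1/(ωC) = 271 Ω
Net reactance X = X_L − X_C = 208 Ω
Z = 64.5 + j208 Ω
|Z| = √(64.5² + 208²) = 218 Ω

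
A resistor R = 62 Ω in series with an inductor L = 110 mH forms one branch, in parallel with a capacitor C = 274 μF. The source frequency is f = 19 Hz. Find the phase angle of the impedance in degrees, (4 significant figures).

ω = 2πf = 119.4 rad/s
X_L = ωL = 13.13 Ω
X_C = 1/(ωC) = 30.57 Ω
Branch 1 (R+jX_L): Z₁ = 62.00 + j13.13 Ω, |Z₁| = 63.38 Ω
Branch 2 (−jX_C): Z₂ = −j30.57 Ω
Parallel: Z = Z₁Z₂/(Z₁+Z₂), |Z| = 30.08 Ω, ∠Z = -62.33°

-62.33°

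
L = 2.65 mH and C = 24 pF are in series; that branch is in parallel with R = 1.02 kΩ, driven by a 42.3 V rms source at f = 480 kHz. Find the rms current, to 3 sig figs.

42.1 mA

ω = 2πf = 3.016e+06 rad/s
X_L = ωL = 7990 Ω
X_C = 1/(ωC) = 13800 Ω
Branch 1: Z₁ = R = 1020 Ω
Branch 2 (series LC): Z₂ = j(X_L − X_C) = −j5820 Ω
Parallel: Z = Z₁Z₂/(Z₁+Z₂), |Z| = 1000 Ω, ∠Z = -9.94°
I = V/|Z| = 42.3/1000 = 42.1 mA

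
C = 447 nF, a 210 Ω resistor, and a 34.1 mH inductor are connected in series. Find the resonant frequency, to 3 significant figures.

ω₀ = 1/√(LC) = 1/√(0.0341 × 4.47e-07) = 8100 rad/s
f₀ = ω₀/(2π) = 1.29 kHz

1.29 kHz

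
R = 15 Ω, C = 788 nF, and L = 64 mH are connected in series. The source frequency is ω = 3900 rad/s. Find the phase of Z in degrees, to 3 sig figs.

X_L = ωL = 250 Ω
X_C = 1/(ωC) = 325 Ω
Net reactance X = X_L − X_C = -75.8 Ω
Z = 15.0 − j75.8 Ω
|Z| = √(15.0² + 75.8²) = 77.3 Ω
∠Z = arctan(-75.8/15.0) = -78.8°

-78.8°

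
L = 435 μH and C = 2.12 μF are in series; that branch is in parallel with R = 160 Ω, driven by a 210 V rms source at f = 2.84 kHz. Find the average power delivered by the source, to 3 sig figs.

276 W

ω = 2πf = 17840 rad/s
X_L = ωL = 7.76 Ω
X_C = 1/(ωC) = 26.4 Ω
Branch 1: Z₁ = R = 160 Ω
Branch 2 (series LC): Z₂ = j(X_L − X_C) = −j18.7 Ω
Parallel: Z = Z₁Z₂/(Z₁+Z₂), |Z| = 18.5 Ω, ∠Z = -83.3°
I = V/|Z| = 11.3 A
P = VI cos φ = 210 × 11.3 × cos(-83.3°) = 276 W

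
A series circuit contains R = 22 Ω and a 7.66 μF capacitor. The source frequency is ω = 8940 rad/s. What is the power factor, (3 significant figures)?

X_C = 1/(ωC) = 14.6 Ω
Z = 22.0 − j14.6 Ω
|Z| = √(22.0² + 14.6²) = 26.4 Ω
∠Z = arctan(-14.6/22.0) = -33.6°
cos φ = cos(-33.6°) = 0.833

0.833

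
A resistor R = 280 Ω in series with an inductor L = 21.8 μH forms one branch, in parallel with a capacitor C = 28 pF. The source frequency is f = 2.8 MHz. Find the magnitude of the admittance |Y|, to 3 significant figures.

ω = 2πf = 1.759e+07 rad/s
X_L = ωL = 384 Ω
X_C = 1/(ωC) = 2030 Ω
Branch 1 (R+jX_L): Z₁ = 280 + j384 Ω, |Z₁| = 475 Ω
Branch 2 (−jX_C): Z₂ = −j2030 Ω
Parallel: Z = Z₁Z₂/(Z₁+Z₂), |Z| = 577 Ω, ∠Z = 44.2°
|Y| = 1/|Z| = 1.73 mS

1.73 mS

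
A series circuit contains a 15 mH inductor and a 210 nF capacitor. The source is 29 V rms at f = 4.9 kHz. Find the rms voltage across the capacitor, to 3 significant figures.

14.6 V

ω = 2πf = 30790 rad/s
X_L = ωL = 462 Ω
X_C = 1/(ωC) = 155 Ω
Net reactance X = X_L − X_C = 307 Ω
Z = j307 Ω
|Z| = √(0² + 307²) = 307 Ω
I = V/|Z| = 94.4 mA
V_C = I·|Z_C| = 0.0944 × 155 = 14.6 V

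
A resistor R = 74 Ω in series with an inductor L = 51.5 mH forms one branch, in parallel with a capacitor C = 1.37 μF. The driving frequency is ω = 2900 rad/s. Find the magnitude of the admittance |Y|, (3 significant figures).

X_L = ωL = 149 Ω
X_C = 1/(ωC) = 252 Ω
Branch 1 (R+jX_L): Z₁ = 74.0 + j149 Ω, |Z₁| = 167 Ω
Branch 2 (−jX_C): Z₂ = −j252 Ω
Parallel: Z = Z₁Z₂/(Z₁+Z₂), |Z| = 332 Ω, ∠Z = 27.8°
|Y| = 1/|Z| = 3.01 mS

3.01 mS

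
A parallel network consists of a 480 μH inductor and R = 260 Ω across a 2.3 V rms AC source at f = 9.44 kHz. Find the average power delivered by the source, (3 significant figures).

ω = 2πf = 59310 rad/s
X_L = ωL = 28.5 Ω
Parallel: admittances add. Y = 1/R + 1/(jωL)
Y = (0.00385 − j0.0351) S
|Y| = 0.0353 S → |Z| = 1/|Y| = 28.3 Ω, ∠Z = −∠Y = 83.8°
I = V/|Z| = 81.3 mA
P = VI cos φ = 2.3 × 0.0813 × cos(83.8°) = 20.3 mW

20.3 mW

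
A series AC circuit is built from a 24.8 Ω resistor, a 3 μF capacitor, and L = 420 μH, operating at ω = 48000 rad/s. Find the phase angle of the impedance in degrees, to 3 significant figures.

X_L = ωL = 20.2 Ω
X_C = 1/(ωC) = 6.94 Ω
Net reactance X = X_L − X_C = 13.2 Ω
Z = 24.8 + j13.2 Ω
|Z| = √(24.8² + 13.2²) = 28.1 Ω
∠Z = arctan(13.2/24.8) = 28.1°

28.1°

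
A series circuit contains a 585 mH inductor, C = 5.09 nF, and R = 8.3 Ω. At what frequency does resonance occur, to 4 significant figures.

ω₀ = 1/√(LC) = 1/√(0.585 × 5.09e-09) = 18330 rad/s
f₀ = ω₀/(2π) = 2.917 kHz

2.917 kHz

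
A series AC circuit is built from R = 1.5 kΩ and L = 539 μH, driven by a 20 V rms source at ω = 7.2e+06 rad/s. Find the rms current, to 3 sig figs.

X_L = ωL = 3880 Ω
Z = 1500 + j3880 Ω
|Z| = √(1500² + 3880²) = 4160 Ω
I = V/|Z| = 20/4160 = 4.81 mA

4.81 mA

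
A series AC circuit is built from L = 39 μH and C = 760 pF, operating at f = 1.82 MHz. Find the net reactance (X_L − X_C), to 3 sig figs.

331 Ω

ω = 2πf = 1.144e+07 rad/s
X_L = ωL = 446 Ω
X_C = 1/(ωC) = 115 Ω
X = 446 − 115 = 331 Ω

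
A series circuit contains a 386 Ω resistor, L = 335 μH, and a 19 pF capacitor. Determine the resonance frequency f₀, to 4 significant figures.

1.995 MHz

ω₀ = 1/√(LC) = 1/√(0.000335 × 1.9e-11) = 1.253e+07 rad/s
f₀ = ω₀/(2π) = 1.995 MHz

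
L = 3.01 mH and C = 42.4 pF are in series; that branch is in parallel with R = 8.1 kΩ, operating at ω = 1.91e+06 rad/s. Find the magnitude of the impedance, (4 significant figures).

5116 Ω

X_L = ωL = 5749 Ω
X_C = 1/(ωC) = 12350 Ω
Branch 1: Z₁ = R = 8100 Ω
Branch 2 (series LC): Z₂ = j(X_L − X_C) = −j6599 Ω
Parallel: Z = Z₁Z₂/(Z₁+Z₂), |Z| = 5116 Ω, ∠Z = -50.83°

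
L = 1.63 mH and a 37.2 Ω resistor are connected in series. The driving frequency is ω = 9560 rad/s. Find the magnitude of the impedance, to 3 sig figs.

X_L = ωL = 15.6 Ω
Z = 37.2 + j15.6 Ω
|Z| = √(37.2² + 15.6²) = 40.3 Ω

40.3 Ω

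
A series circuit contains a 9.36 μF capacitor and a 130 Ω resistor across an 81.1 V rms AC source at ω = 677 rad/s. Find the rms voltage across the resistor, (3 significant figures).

51.6 V

X_C = 1/(ωC) = 158 Ω
Z = 130 − j158 Ω
|Z| = √(130² + 158²) = 204 Ω
I = V/|Z| = 397 mA
V_R = I·|Z_R| = 0.397 × 130 = 51.6 V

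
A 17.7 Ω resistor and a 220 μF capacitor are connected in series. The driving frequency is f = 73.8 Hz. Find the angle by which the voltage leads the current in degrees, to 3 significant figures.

ω = 2πf = 463.7 rad/s
X_C = 1/(ωC) = 9.80 Ω
Z = 17.7 − j9.80 Ω
|Z| = √(17.7² + 9.80²) = 20.2 Ω
∠Z = arctan(-9.80/17.7) = -29.0°

-29.0°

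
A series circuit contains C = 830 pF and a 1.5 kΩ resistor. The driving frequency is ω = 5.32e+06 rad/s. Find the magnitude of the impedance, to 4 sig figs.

1517 Ω

X_C = 1/(ωC) = 226.5 Ω
Z = 1500 − j226.5 Ω
|Z| = √(1500² + 226.5²) = 1517 Ω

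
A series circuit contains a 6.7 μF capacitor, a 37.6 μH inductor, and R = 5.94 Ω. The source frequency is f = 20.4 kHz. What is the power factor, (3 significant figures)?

0.852

ω = 2πf = 128200 rad/s
X_L = ωL = 4.82 Ω
X_C = 1/(ωC) = 1.16 Ω
Net reactance X = X_L − X_C = 3.66 Ω
Z = 5.94 + j3.66 Ω
|Z| = √(5.94² + 3.66²) = 6.97 Ω
∠Z = arctan(3.66/5.94) = 31.6°
cos φ = cos(31.6°) = 0.852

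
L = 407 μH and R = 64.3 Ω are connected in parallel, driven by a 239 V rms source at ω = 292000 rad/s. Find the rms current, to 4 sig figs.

4.226 A

X_L = ωL = 118.8 Ω
Parallel: admittances add. Y = 1/R + 1/(jωL)
Y = (0.01555 − j0.008414) S
|Y| = 0.01768 S → |Z| = 1/|Y| = 56.55 Ω, ∠Z = −∠Y = 28.42°
I = V/|Z| = 239/56.55 = 4.226 A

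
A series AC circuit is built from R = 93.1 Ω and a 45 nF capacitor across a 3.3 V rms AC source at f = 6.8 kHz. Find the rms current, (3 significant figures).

6.25 mA

ω = 2πf = 42730 rad/s
X_C = 1/(ωC) = 520 Ω
Z = 93.1 − j520 Ω
|Z| = √(93.1² + 520²) = 528 Ω
I = V/|Z| = 3.3/528 = 6.25 mA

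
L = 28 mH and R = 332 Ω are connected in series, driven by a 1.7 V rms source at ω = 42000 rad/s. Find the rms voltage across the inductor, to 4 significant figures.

1.636 V

X_L = ωL = 1176 Ω
Z = 332.0 + j1176 Ω
|Z| = √(332.0² + 1176²) = 1222 Ω
I = V/|Z| = 1.391 mA
V_L = I·|Z_L| = 0.001391 × 1176 = 1.636 V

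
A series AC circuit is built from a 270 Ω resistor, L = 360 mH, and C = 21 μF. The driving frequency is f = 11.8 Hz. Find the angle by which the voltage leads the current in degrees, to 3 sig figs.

-66.3°

ω = 2πf = 74.14 rad/s
X_L = ωL = 26.7 Ω
X_C = 1/(ωC) = 642 Ω
Net reactance X = X_L − X_C = -616 Ω
Z = 270 − j616 Ω
|Z| = √(270² + 616²) = 672 Ω
∠Z = arctan(-616/270) = -66.3°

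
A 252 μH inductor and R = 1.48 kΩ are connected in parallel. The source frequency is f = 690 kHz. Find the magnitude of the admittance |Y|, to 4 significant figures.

1.138 mS

ω = 2πf = 4.335e+06 rad/s
X_L = ωL = 1093 Ω
Parallel: admittances add. Y = 1/R + 1/(jωL)
Y = (0.0006757 − j0.0009153) S
|Y| = 0.001138 S → |Z| = 1/|Y| = 879.0 Ω, ∠Z = −∠Y = 53.57°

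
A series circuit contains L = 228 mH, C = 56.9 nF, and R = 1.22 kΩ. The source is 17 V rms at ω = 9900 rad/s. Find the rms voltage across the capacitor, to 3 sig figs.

X_L = ωL = 2260 Ω
X_C = 1/(ωC) = 1780 Ω
Net reactance X = X_L − X_C = 482 Ω
Z = 1220 + j482 Ω
|Z| = √(1220² + 482²) = 1310 Ω
I = V/|Z| = 13.0 mA
V_C = I·|Z_C| = 0.0130 × 1780 = 23.0 V

23.0 V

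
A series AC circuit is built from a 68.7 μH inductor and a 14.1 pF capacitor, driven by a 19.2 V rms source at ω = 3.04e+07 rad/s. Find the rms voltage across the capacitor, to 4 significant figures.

183.2 V

X_L = ωL = 2088 Ω
X_C = 1/(ωC) = 2333 Ω
Net reactance X = X_L − X_C = -244.5 Ω
Z = − j244.5 Ω
|Z| = √(0² + 244.5²) = 244.5 Ω
I = V/|Z| = 78.53 mA
V_C = I·|Z_C| = 0.07853 × 2333 = 183.2 V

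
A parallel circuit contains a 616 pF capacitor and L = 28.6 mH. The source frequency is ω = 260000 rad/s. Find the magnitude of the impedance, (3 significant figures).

38900 Ω

X_L = ωL = 7440 Ω
X_C = 1/(ωC) = 6240 Ω
Parallel: admittances add. Y = 1/(jωL) + jωC
Y = (0 + j2.57e-05) S
|Y| = 2.57e-05 S → |Z| = 1/|Y| = 38900 Ω, ∠Z = −∠Y = -90.0°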